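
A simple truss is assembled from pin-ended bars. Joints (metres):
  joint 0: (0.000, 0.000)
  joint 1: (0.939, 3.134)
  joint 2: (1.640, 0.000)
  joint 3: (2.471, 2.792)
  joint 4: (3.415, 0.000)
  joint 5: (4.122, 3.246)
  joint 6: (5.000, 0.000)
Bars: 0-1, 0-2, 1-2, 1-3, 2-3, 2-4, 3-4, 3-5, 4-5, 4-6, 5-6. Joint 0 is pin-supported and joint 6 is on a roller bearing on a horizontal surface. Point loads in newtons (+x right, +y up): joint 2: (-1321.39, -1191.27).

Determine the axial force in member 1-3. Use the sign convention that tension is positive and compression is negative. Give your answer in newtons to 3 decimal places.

-451.784

N=7 nodes, M=11 members, R=3 reactions → 2N=14, M+R=14
member 0 (0-1): L=3.2716, (cx,cy)=(0.2870,0.9579)
member 1 (0-2): L=1.6400, (cx,cy)=(1.0000,0.0000)
member 2 (1-2): L=3.2114, (cx,cy)=(0.2183,-0.9759)
member 3 (1-3): L=1.5697, (cx,cy)=(0.9760,-0.2179)
member 4 (2-3): L=2.9130, (cx,cy)=(0.2853,0.9584)
member 5 (2-4): L=1.7750, (cx,cy)=(1.0000,0.0000)
member 6 (3-4): L=2.9473, (cx,cy)=(0.3203,-0.9473)
member 7 (3-5): L=1.7123, (cx,cy)=(0.9642,0.2651)
member 8 (4-5): L=3.3221, (cx,cy)=(0.2128,0.9771)
member 9 (4-6): L=1.5850, (cx,cy)=(1.0000,0.0000)
member 10 (5-6): L=3.3626, (cx,cy)=(0.2611,-0.9653)
solve A·x = −loads:
  F[0-1] = -835.6934 N (compression)
  F[0-2] = -1081.5365 N (compression)
  F[1-2] = +921.1792 N (tension)
  F[1-3] = -451.7837 N (compression)
  F[2-3] = +304.9768 N (tension)
  F[2-4] = +353.9301 N (tension)
  F[3-4] = -471.3780 N (compression)
  F[3-5] = -210.4827 N (compression)
  F[4-5] = +457.0138 N (tension)
  F[4-6] = +105.6891 N (tension)
  F[5-6] = -404.7780 N (compression)
  Rx@0 = +1321.3900 N
  Ry@0 = +800.5334 N
  Ry@6 = +390.7366 N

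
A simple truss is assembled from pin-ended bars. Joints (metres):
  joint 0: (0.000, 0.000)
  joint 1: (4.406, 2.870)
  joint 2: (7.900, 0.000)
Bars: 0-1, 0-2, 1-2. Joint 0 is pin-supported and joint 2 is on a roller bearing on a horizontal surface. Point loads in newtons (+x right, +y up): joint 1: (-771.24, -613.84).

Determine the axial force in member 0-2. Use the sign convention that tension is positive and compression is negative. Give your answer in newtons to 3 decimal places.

N=3 nodes, M=3 members, R=3 reactions → 2N=6, M+R=6
member 0 (0-1): L=5.2583, (cx,cy)=(0.8379,0.5458)
member 1 (0-2): L=7.9000, (cx,cy)=(1.0000,0.0000)
member 2 (1-2): L=4.5216, (cx,cy)=(0.7727,-0.6347)
solve A·x = −loads:
  F[0-1] = -1010.7535 N (compression)
  F[0-2] = +75.6836 N (tension)
  F[1-2] = -97.9426 N (compression)
  Rx@0 = +771.2400 N
  Ry@0 = +551.6729 N
  Ry@2 = +62.1671 N

75.684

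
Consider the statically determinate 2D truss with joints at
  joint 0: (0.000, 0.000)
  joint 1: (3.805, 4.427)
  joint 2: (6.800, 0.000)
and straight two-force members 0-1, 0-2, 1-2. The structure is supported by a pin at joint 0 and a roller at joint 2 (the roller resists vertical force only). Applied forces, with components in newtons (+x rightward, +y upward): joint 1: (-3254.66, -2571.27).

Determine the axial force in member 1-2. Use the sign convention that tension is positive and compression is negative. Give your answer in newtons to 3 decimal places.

N=3 nodes, M=3 members, R=3 reactions → 2N=6, M+R=6
member 0 (0-1): L=5.8375, (cx,cy)=(0.6518,0.7584)
member 1 (0-2): L=6.8000, (cx,cy)=(1.0000,0.0000)
member 2 (1-2): L=5.3449, (cx,cy)=(0.5603,-0.8283)
solve A·x = −loads:
  F[0-1] = -4287.2990 N (compression)
  F[0-2] = -460.1101 N (compression)
  F[1-2] = +821.1216 N (tension)
  Rx@0 = +3254.6600 N
  Ry@0 = +3251.3726 N
  Ry@2 = -680.1026 N

821.122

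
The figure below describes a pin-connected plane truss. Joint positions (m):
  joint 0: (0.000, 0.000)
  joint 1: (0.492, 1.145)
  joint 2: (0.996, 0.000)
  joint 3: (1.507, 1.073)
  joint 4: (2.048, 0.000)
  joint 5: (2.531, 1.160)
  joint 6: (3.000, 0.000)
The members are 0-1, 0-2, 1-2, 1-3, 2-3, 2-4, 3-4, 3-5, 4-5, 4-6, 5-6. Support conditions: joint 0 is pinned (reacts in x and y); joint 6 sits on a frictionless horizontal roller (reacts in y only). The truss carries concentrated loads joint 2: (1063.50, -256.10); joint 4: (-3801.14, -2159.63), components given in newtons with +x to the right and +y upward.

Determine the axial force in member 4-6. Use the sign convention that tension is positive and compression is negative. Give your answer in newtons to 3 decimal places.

N=7 nodes, M=11 members, R=3 reactions → 2N=14, M+R=14
member 0 (0-1): L=1.2462, (cx,cy)=(0.3948,0.9188)
member 1 (0-2): L=0.9960, (cx,cy)=(1.0000,0.0000)
member 2 (1-2): L=1.2510, (cx,cy)=(0.4029,-0.9153)
member 3 (1-3): L=1.0176, (cx,cy)=(0.9975,-0.0708)
member 4 (2-3): L=1.1885, (cx,cy)=(0.4300,0.9028)
member 5 (2-4): L=1.0520, (cx,cy)=(1.0000,0.0000)
member 6 (3-4): L=1.2017, (cx,cy)=(0.4502,-0.8929)
member 7 (3-5): L=1.0277, (cx,cy)=(0.9964,0.0847)
member 8 (4-5): L=1.2565, (cx,cy)=(0.3844,0.9232)
member 9 (4-6): L=0.9520, (cx,cy)=(1.0000,0.0000)
member 10 (5-6): L=1.2512, (cx,cy)=(0.3748,-0.9271)
solve A·x = −loads:
  F[0-1] = -932.1118 N (compression)
  F[0-2] = -2369.6509 N (compression)
  F[1-2] = +995.2893 N (tension)
  F[1-3] = -770.8961 N (compression)
  F[2-3] = -725.3123 N (compression)
  F[2-4] = -2720.3164 N (compression)
  F[3-4] = +546.0520 N (tension)
  F[3-5] = -1331.4396 N (compression)
  F[4-5] = +1811.1994 N (tension)
  F[4-6] = +630.4543 N (tension)
  F[5-6] = -1681.9604 N (compression)
  Rx@0 = +2737.6400 N
  Ry@0 = +856.3974 N
  Ry@6 = +1559.3326 N

630.454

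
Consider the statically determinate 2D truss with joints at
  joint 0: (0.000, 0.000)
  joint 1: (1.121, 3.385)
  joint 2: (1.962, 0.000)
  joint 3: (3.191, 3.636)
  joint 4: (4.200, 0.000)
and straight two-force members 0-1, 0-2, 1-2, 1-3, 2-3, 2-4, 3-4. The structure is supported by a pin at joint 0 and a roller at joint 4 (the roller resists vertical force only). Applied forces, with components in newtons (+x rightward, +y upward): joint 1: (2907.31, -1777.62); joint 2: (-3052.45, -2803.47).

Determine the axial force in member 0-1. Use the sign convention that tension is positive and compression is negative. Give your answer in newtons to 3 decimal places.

-478.101

N=5 nodes, M=7 members, R=3 reactions → 2N=10, M+R=10
member 0 (0-1): L=3.5658, (cx,cy)=(0.3144,0.9493)
member 1 (0-2): L=1.9620, (cx,cy)=(1.0000,0.0000)
member 2 (1-2): L=3.4879, (cx,cy)=(0.2411,-0.9705)
member 3 (1-3): L=2.0852, (cx,cy)=(0.9927,0.1204)
member 4 (2-3): L=3.8381, (cx,cy)=(0.3202,0.9473)
member 5 (2-4): L=2.2380, (cx,cy)=(1.0000,0.0000)
member 6 (3-4): L=3.7734, (cx,cy)=(0.2674,-0.9636)
solve A·x = −loads:
  F[0-1] = -478.1008 N (compression)
  F[0-2] = +5.1635 N (tension)
  F[1-2] = -1694.9668 N (compression)
  F[1-3] = -2668.3279 N (compression)
  F[2-3] = +4695.6732 N (tension)
  F[2-4] = +1145.3176 N (tension)
  F[3-4] = -4283.1970 N (compression)
  Rx@0 = +145.1400 N
  Ry@0 = +453.8604 N
  Ry@4 = +4127.2296 N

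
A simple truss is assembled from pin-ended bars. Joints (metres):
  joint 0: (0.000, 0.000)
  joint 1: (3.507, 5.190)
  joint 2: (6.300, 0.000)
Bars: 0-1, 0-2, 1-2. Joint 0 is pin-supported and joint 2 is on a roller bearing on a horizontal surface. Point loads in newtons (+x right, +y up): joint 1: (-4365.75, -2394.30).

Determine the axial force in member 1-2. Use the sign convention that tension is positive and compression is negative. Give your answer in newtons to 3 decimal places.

N=3 nodes, M=3 members, R=3 reactions → 2N=6, M+R=6
member 0 (0-1): L=6.2638, (cx,cy)=(0.5599,0.8286)
member 1 (0-2): L=6.3000, (cx,cy)=(1.0000,0.0000)
member 2 (1-2): L=5.8938, (cx,cy)=(0.4739,-0.8806)
solve A·x = −loads:
  F[0-1] = -5621.7508 N (compression)
  F[0-2] = -1218.2213 N (compression)
  F[1-2] = +2570.6981 N (tension)
  Rx@0 = +4365.7500 N
  Ry@0 = +4658.0194 N
  Ry@2 = -2263.7194 N

2570.698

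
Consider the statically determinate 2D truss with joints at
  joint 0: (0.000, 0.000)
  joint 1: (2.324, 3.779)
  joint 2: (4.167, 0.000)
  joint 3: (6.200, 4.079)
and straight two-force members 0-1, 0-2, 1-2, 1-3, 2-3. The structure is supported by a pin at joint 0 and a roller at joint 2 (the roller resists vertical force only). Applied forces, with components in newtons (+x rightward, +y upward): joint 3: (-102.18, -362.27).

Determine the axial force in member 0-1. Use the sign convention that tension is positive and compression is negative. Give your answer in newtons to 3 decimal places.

90.070

N=4 nodes, M=5 members, R=3 reactions → 2N=8, M+R=8
member 0 (0-1): L=4.4364, (cx,cy)=(0.5238,0.8518)
member 1 (0-2): L=4.1670, (cx,cy)=(1.0000,0.0000)
member 2 (1-2): L=4.2045, (cx,cy)=(0.4383,-0.8988)
member 3 (1-3): L=3.8876, (cx,cy)=(0.9970,0.0772)
member 4 (2-3): L=4.5576, (cx,cy)=(0.4461,0.8950)
solve A·x = −loads:
  F[0-1] = +90.0697 N (tension)
  F[0-2] = -149.3626 N (compression)
  F[1-2] = -78.3402 N (compression)
  F[1-3] = +81.7664 N (tension)
  F[2-3] = -411.8224 N (compression)
  Rx@0 = +102.1800 N
  Ry@0 = -76.7225 N
  Ry@2 = +438.9925 N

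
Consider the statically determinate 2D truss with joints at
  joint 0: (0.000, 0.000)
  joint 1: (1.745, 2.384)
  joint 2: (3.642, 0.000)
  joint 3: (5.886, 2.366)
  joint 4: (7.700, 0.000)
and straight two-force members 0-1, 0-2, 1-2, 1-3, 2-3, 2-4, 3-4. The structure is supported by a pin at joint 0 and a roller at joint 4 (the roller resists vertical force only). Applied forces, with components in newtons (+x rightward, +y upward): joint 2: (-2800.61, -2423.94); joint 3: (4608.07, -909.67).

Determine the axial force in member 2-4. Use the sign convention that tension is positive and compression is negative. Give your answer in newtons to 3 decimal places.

N=5 nodes, M=7 members, R=3 reactions → 2N=10, M+R=10
member 0 (0-1): L=2.9544, (cx,cy)=(0.5906,0.8069)
member 1 (0-2): L=3.6420, (cx,cy)=(1.0000,0.0000)
member 2 (1-2): L=3.0466, (cx,cy)=(0.6227,-0.7825)
member 3 (1-3): L=4.1410, (cx,cy)=(1.0000,-0.0043)
member 4 (2-3): L=3.2609, (cx,cy)=(0.6882,0.7256)
member 5 (2-4): L=4.0580, (cx,cy)=(1.0000,0.0000)
member 6 (3-4): L=2.9814, (cx,cy)=(0.6084,-0.7936)
solve A·x = −loads:
  F[0-1] = -93.9580 N (compression)
  F[0-2] = +1862.9558 N (tension)
  F[1-2] = +97.5374 N (tension)
  F[1-3] = -116.2286 N (compression)
  F[2-3] = +3235.5676 N (tension)
  F[2-4] = +2497.7326 N (tension)
  F[3-4] = -4105.1040 N (compression)
  Rx@0 = -1807.4600 N
  Ry@0 = +75.8177 N
  Ry@4 = +3257.7923 N

2497.733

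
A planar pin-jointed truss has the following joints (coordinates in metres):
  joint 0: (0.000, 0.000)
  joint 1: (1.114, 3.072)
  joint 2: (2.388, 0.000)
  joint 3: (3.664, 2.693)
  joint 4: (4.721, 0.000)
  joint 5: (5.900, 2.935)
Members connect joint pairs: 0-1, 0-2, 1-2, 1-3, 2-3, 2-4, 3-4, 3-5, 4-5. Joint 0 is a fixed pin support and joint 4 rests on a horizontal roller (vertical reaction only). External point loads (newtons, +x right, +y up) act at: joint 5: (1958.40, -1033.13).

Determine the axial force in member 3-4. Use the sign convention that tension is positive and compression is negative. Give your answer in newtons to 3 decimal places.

N=6 nodes, M=9 members, R=3 reactions → 2N=12, M+R=12
member 0 (0-1): L=3.2677, (cx,cy)=(0.3409,0.9401)
member 1 (0-2): L=2.3880, (cx,cy)=(1.0000,0.0000)
member 2 (1-2): L=3.3257, (cx,cy)=(0.3831,-0.9237)
member 3 (1-3): L=2.5780, (cx,cy)=(0.9891,-0.1470)
member 4 (2-3): L=2.9800, (cx,cy)=(0.4282,0.9037)
member 5 (2-4): L=2.3330, (cx,cy)=(1.0000,0.0000)
member 6 (3-4): L=2.8930, (cx,cy)=(0.3654,-0.9309)
member 7 (3-5): L=2.2491, (cx,cy)=(0.9942,0.1076)
member 8 (4-5): L=3.1630, (cx,cy)=(0.3728,0.9279)
solve A·x = −loads:
  F[0-1] = +1569.5482 N (tension)
  F[0-2] = +1423.3292 N (tension)
  F[1-2] = -1794.0572 N (compression)
  F[1-3] = +1235.7609 N (tension)
  F[2-3] = +1833.8143 N (tension)
  F[2-4] = -49.1499 N (compression)
  F[3-4] = -1296.6221 N (compression)
  F[3-5] = +2495.7784 N (tension)
  F[4-5] = -1402.7744 N (compression)
  Rx@0 = -1958.4000 N
  Ry@0 = -1475.5273 N
  Ry@4 = +2508.6573 N

-1296.622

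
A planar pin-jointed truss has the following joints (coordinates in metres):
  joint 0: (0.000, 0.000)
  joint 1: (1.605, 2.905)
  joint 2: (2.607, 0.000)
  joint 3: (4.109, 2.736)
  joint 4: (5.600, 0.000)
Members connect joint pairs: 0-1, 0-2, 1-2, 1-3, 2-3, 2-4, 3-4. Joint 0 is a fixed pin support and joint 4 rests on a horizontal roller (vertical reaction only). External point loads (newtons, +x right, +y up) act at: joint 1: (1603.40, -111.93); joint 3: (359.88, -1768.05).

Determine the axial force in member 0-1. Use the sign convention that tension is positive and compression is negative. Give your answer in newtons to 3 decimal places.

N=5 nodes, M=7 members, R=3 reactions → 2N=10, M+R=10
member 0 (0-1): L=3.3189, (cx,cy)=(0.4836,0.8753)
member 1 (0-2): L=2.6070, (cx,cy)=(1.0000,0.0000)
member 2 (1-2): L=3.0730, (cx,cy)=(0.3261,-0.9453)
member 3 (1-3): L=2.5097, (cx,cy)=(0.9977,-0.0673)
member 4 (2-3): L=3.1212, (cx,cy)=(0.4812,0.8766)
member 5 (2-4): L=2.9930, (cx,cy)=(1.0000,0.0000)
member 6 (3-4): L=3.1159, (cx,cy)=(0.4785,-0.8781)
solve A·x = −loads:
  F[0-1] = +522.1086 N (tension)
  F[0-2] = +1710.7909 N (tension)
  F[1-2] = -517.4180 N (compression)
  F[1-3] = -1184.8854 N (compression)
  F[2-3] = +557.9988 N (tension)
  F[2-4] = +1273.5502 N (tension)
  F[3-4] = -2661.4646 N (compression)
  Rx@0 = -1963.2800 N
  Ry@0 = -456.9975 N
  Ry@4 = +2336.9775 N

522.109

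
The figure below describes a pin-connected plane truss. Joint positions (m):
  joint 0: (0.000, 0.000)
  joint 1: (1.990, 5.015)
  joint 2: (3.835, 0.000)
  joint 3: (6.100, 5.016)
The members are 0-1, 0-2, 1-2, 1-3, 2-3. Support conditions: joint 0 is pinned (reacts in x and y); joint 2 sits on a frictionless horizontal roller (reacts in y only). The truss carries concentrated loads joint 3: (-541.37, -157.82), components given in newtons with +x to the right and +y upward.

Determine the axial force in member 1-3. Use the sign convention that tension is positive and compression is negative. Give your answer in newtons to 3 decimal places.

-470.157

N=4 nodes, M=5 members, R=3 reactions → 2N=8, M+R=8
member 0 (0-1): L=5.3954, (cx,cy)=(0.3688,0.9295)
member 1 (0-2): L=3.8350, (cx,cy)=(1.0000,0.0000)
member 2 (1-2): L=5.3436, (cx,cy)=(0.3453,-0.9385)
member 3 (1-3): L=4.1100, (cx,cy)=(1.0000,0.0002)
member 4 (2-3): L=5.5037, (cx,cy)=(0.4115,0.9114)
solve A·x = −loads:
  F[0-1] = -661.5157 N (compression)
  F[0-2] = -297.3813 N (compression)
  F[1-2] = +655.0451 N (tension)
  F[1-3] = -470.1573 N (compression)
  F[2-3] = -173.0385 N (compression)
  Rx@0 = +541.3700 N
  Ry@0 = +614.8760 N
  Ry@2 = -457.0560 N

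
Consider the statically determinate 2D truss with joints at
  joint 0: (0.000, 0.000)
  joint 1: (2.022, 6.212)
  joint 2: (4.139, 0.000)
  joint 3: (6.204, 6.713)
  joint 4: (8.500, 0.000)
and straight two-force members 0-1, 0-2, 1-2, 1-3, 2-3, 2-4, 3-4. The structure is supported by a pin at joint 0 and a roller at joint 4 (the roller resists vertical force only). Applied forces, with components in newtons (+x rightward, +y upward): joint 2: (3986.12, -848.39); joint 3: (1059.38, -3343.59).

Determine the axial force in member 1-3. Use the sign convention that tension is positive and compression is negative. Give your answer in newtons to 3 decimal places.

-323.511

N=5 nodes, M=7 members, R=3 reactions → 2N=10, M+R=10
member 0 (0-1): L=6.5328, (cx,cy)=(0.3095,0.9509)
member 1 (0-2): L=4.1390, (cx,cy)=(1.0000,0.0000)
member 2 (1-2): L=6.5628, (cx,cy)=(0.3226,-0.9465)
member 3 (1-3): L=4.2119, (cx,cy)=(0.9929,0.1189)
member 4 (2-3): L=7.0234, (cx,cy)=(0.2940,0.9558)
member 5 (2-4): L=4.3610, (cx,cy)=(1.0000,0.0000)
member 6 (3-4): L=7.0948, (cx,cy)=(0.3236,-0.9462)
solve A·x = −loads:
  F[0-1] = -527.6881 N (compression)
  F[0-2] = +5208.8275 N (tension)
  F[1-2] = +489.4590 N (tension)
  F[1-3] = -323.5114 N (compression)
  F[2-3] = +402.9036 N (tension)
  F[2-4] = +1262.1345 N (tension)
  F[3-4] = -3900.0758 N (compression)
  Rx@0 = -5045.5000 N
  Ry@0 = +501.7757 N
  Ry@4 = +3690.2043 N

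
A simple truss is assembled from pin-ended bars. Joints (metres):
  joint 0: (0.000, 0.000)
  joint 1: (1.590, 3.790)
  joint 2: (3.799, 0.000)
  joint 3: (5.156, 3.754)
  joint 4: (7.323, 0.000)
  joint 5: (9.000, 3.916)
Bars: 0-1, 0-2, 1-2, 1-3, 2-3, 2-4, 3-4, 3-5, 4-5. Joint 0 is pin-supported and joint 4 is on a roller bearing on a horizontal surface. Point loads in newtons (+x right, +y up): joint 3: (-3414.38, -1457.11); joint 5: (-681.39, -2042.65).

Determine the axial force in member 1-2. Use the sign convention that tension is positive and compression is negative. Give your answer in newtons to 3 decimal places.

N=6 nodes, M=9 members, R=3 reactions → 2N=12, M+R=12
member 0 (0-1): L=4.1100, (cx,cy)=(0.3869,0.9221)
member 1 (0-2): L=3.7990, (cx,cy)=(1.0000,0.0000)
member 2 (1-2): L=4.3868, (cx,cy)=(0.5036,-0.8640)
member 3 (1-3): L=3.5662, (cx,cy)=(0.9999,-0.0101)
member 4 (2-3): L=3.9917, (cx,cy)=(0.3400,0.9404)
member 5 (2-4): L=3.5240, (cx,cy)=(1.0000,0.0000)
member 6 (3-4): L=4.3346, (cx,cy)=(0.4999,-0.8661)
member 7 (3-5): L=3.8474, (cx,cy)=(0.9991,0.0421)
member 8 (4-5): L=4.2600, (cx,cy)=(0.3937,0.9193)
solve A·x = −loads:
  F[0-1] = -2253.5682 N (compression)
  F[0-2] = -3223.9542 N (compression)
  F[1-2] = +2429.8039 N (tension)
  F[1-3] = -2095.4726 N (compression)
  F[2-3] = -2232.1989 N (compression)
  F[2-4] = -1241.5631 N (compression)
  F[3-4] = +726.6108 N (tension)
  F[3-5] = +197.0894 N (tension)
  F[4-5] = -2231.1005 N (compression)
  Rx@0 = +4095.7700 N
  Ry@0 = +2078.1017 N
  Ry@4 = +1421.6583 N

2429.804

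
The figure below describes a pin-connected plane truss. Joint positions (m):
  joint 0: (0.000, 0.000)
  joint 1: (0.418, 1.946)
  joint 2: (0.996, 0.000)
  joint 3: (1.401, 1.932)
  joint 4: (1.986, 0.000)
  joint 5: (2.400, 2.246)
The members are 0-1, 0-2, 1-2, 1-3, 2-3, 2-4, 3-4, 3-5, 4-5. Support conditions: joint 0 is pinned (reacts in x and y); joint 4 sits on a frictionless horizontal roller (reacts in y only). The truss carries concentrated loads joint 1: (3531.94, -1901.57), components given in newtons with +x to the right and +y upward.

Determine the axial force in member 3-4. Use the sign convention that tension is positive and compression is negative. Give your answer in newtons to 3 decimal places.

-4034.151

N=6 nodes, M=9 members, R=3 reactions → 2N=12, M+R=12
member 0 (0-1): L=1.9904, (cx,cy)=(0.2100,0.9777)
member 1 (0-2): L=0.9960, (cx,cy)=(1.0000,0.0000)
member 2 (1-2): L=2.0300, (cx,cy)=(0.2847,-0.9586)
member 3 (1-3): L=0.9831, (cx,cy)=(0.9999,-0.0142)
member 4 (2-3): L=1.9740, (cx,cy)=(0.2052,0.9787)
member 5 (2-4): L=0.9900, (cx,cy)=(1.0000,0.0000)
member 6 (3-4): L=2.0186, (cx,cy)=(0.2898,-0.9571)
member 7 (3-5): L=1.0472, (cx,cy)=(0.9540,0.2999)
member 8 (4-5): L=2.2838, (cx,cy)=(0.1813,0.9834)
solve A·x = −loads:
  F[0-1] = +2004.1570 N (tension)
  F[0-2] = +3111.0482 N (tension)
  F[1-2] = -3998.4382 N (compression)
  F[1-3] = -1972.7904 N (compression)
  F[2-3] = +3916.2503 N (tension)
  F[2-4] = +1169.1016 N (tension)
  F[3-4] = -4034.1510 N (compression)
  F[3-5] = -0.0000 N (compression)
  F[4-5] = -0.0000 N (compression)
  Rx@0 = -3531.9400 N
  Ry@0 = -1959.4630 N
  Ry@4 = +3861.0330 N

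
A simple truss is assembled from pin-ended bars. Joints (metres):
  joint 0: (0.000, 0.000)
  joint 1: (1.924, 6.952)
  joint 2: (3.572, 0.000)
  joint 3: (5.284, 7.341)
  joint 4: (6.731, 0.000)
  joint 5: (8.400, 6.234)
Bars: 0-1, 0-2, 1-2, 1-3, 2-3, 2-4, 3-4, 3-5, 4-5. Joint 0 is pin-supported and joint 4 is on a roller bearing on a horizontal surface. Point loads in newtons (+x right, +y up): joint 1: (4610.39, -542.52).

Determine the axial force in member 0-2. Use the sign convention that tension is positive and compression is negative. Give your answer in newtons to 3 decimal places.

N=6 nodes, M=9 members, R=3 reactions → 2N=12, M+R=12
member 0 (0-1): L=7.2133, (cx,cy)=(0.2667,0.9638)
member 1 (0-2): L=3.5720, (cx,cy)=(1.0000,0.0000)
member 2 (1-2): L=7.1447, (cx,cy)=(0.2307,-0.9730)
member 3 (1-3): L=3.3824, (cx,cy)=(0.9934,0.1150)
member 4 (2-3): L=7.5380, (cx,cy)=(0.2271,0.9739)
member 5 (2-4): L=3.1590, (cx,cy)=(1.0000,0.0000)
member 6 (3-4): L=7.4823, (cx,cy)=(0.1934,-0.9811)
member 7 (3-5): L=3.3068, (cx,cy)=(0.9423,-0.3348)
member 8 (4-5): L=6.4536, (cx,cy)=(0.2586,0.9660)
solve A·x = −loads:
  F[0-1] = +4538.7497 N (tension)
  F[0-2] = +3399.7760 N (tension)
  F[1-2] = -5311.8320 N (compression)
  F[1-3] = -2189.0646 N (compression)
  F[2-3] = +5307.2852 N (tension)
  F[2-4] = +969.1684 N (tension)
  F[3-4] = -5011.4457 N (compression)
  F[3-5] = -0.0000 N (tension)
  F[4-5] = +0.0000 N (tension)
  Rx@0 = -4610.3900 N
  Ry@0 = -4374.3185 N
  Ry@4 = +4916.8385 N

3399.776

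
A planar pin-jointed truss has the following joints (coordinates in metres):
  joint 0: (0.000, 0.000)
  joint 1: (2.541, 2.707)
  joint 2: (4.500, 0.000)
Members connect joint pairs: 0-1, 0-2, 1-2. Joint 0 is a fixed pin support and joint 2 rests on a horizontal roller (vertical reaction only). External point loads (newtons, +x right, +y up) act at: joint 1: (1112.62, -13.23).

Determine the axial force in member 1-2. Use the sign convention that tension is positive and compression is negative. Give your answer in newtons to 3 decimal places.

-835.400

N=3 nodes, M=3 members, R=3 reactions → 2N=6, M+R=6
member 0 (0-1): L=3.7128, (cx,cy)=(0.6844,0.7291)
member 1 (0-2): L=4.5000, (cx,cy)=(1.0000,0.0000)
member 2 (1-2): L=3.3415, (cx,cy)=(0.5863,-0.8101)
solve A·x = −loads:
  F[0-1] = +910.0746 N (tension)
  F[0-2] = +489.7668 N (tension)
  F[1-2] = -835.4003 N (compression)
  Rx@0 = -1112.6200 N
  Ry@0 = -663.5433 N
  Ry@2 = +676.7733 N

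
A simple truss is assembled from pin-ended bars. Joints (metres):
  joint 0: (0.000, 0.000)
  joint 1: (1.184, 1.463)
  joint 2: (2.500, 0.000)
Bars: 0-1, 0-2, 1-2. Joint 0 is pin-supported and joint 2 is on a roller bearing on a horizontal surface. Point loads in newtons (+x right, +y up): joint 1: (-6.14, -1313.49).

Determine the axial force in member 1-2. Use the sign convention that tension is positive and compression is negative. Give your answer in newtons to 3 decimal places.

N=3 nodes, M=3 members, R=3 reactions → 2N=6, M+R=6
member 0 (0-1): L=1.8821, (cx,cy)=(0.6291,0.7773)
member 1 (0-2): L=2.5000, (cx,cy)=(1.0000,0.0000)
member 2 (1-2): L=1.9678, (cx,cy)=(0.6688,-0.7435)
solve A·x = −loads:
  F[0-1] = -894.1028 N (compression)
  F[0-2] = +556.3322 N (tension)
  F[1-2] = -831.8761 N (compression)
  Rx@0 = +6.1400 N
  Ry@0 = +695.0143 N
  Ry@2 = +618.4757 N

-831.876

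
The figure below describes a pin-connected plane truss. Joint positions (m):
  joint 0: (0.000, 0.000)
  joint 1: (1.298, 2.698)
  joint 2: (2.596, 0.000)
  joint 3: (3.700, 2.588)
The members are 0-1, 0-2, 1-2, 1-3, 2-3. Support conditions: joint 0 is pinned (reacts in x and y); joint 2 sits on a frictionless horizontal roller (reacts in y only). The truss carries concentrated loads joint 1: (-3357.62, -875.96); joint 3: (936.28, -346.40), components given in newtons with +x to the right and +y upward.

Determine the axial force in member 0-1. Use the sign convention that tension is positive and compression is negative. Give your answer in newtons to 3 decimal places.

-3159.139

N=4 nodes, M=5 members, R=3 reactions → 2N=8, M+R=8
member 0 (0-1): L=2.9940, (cx,cy)=(0.4335,0.9011)
member 1 (0-2): L=2.5960, (cx,cy)=(1.0000,0.0000)
member 2 (1-2): L=2.9940, (cx,cy)=(0.4335,-0.9011)
member 3 (1-3): L=2.4045, (cx,cy)=(0.9990,-0.0457)
member 4 (2-3): L=2.8136, (cx,cy)=(0.3924,0.9198)
solve A·x = −loads:
  F[0-1] = -3159.1388 N (compression)
  F[0-2] = -1051.7446 N (compression)
  F[1-2] = +2133.0429 N (tension)
  F[1-3] = +1064.3915 N (tension)
  F[2-3] = -323.6630 N (compression)
  Rx@0 = +2421.3400 N
  Ry@0 = +2846.8169 N
  Ry@2 = -1624.4569 N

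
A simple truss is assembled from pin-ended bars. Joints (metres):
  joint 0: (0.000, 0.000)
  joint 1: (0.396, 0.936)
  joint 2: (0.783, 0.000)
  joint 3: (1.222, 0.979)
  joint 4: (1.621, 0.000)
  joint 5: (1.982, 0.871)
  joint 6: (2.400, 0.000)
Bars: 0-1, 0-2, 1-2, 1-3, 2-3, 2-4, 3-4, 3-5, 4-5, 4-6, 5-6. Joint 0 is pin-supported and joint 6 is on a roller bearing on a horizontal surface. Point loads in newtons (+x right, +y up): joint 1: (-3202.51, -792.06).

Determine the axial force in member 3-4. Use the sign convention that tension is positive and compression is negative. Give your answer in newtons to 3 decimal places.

N=7 nodes, M=11 members, R=3 reactions → 2N=14, M+R=14
member 0 (0-1): L=1.0163, (cx,cy)=(0.3896,0.9210)
member 1 (0-2): L=0.7830, (cx,cy)=(1.0000,0.0000)
member 2 (1-2): L=1.0128, (cx,cy)=(0.3821,-0.9241)
member 3 (1-3): L=0.8271, (cx,cy)=(0.9986,0.0520)
member 4 (2-3): L=1.0729, (cx,cy)=(0.4092,0.9125)
member 5 (2-4): L=0.8380, (cx,cy)=(1.0000,0.0000)
member 6 (3-4): L=1.0572, (cx,cy)=(0.3774,-0.9260)
member 7 (3-5): L=0.7676, (cx,cy)=(0.9901,-0.1407)
member 8 (4-5): L=0.9428, (cx,cy)=(0.3829,0.9238)
member 9 (4-6): L=0.7790, (cx,cy)=(1.0000,0.0000)
member 10 (5-6): L=0.9661, (cx,cy)=(0.4327,-0.9016)
solve A·x = −loads:
  F[0-1] = -2074.2855 N (compression)
  F[0-2] = -2394.2854 N (compression)
  F[1-2] = +1316.6419 N (tension)
  F[1-3] = +1893.7704 N (tension)
  F[2-3] = -1333.4722 N (compression)
  F[2-4] = -1345.6021 N (compression)
  F[3-4] = +1062.6556 N (tension)
  F[3-5] = +954.0270 N (tension)
  F[4-5] = -1065.2397 N (compression)
  F[4-6] = -536.6760 N (compression)
  F[5-6] = +1240.3997 N (tension)
  Rx@0 = +3202.5100 N
  Ry@0 = +1910.3490 N
  Ry@6 = -1118.2890 N

1062.656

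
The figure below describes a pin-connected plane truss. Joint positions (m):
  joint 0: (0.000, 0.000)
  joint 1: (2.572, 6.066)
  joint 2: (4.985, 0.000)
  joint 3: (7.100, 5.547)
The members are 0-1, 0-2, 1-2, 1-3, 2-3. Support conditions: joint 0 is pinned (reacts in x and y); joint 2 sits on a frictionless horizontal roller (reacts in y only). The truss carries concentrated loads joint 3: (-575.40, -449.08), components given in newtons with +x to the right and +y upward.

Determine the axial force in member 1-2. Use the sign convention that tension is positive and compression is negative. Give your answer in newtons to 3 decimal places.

531.783

N=4 nodes, M=5 members, R=3 reactions → 2N=8, M+R=8
member 0 (0-1): L=6.5887, (cx,cy)=(0.3904,0.9207)
member 1 (0-2): L=4.9850, (cx,cy)=(1.0000,0.0000)
member 2 (1-2): L=6.5283, (cx,cy)=(0.3696,-0.9292)
member 3 (1-3): L=4.5576, (cx,cy)=(0.9935,-0.1139)
member 4 (2-3): L=5.9365, (cx,cy)=(0.3563,0.9344)
solve A·x = −loads:
  F[0-1] = -488.4937 N (compression)
  F[0-2] = -384.7103 N (compression)
  F[1-2] = +531.7829 N (tension)
  F[1-3] = -389.7831 N (compression)
  F[2-3] = -528.1197 N (compression)
  Rx@0 = +575.4000 N
  Ry@0 = +449.7371 N
  Ry@2 = -0.6571 N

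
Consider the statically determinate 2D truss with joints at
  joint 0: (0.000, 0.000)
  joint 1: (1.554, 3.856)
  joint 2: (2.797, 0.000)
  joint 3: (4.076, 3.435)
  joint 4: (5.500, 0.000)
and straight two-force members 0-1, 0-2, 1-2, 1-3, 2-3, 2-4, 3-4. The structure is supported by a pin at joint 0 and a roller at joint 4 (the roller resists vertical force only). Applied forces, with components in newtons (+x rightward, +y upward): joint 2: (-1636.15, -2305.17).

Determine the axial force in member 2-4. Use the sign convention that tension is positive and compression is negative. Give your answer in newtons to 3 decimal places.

485.977

N=5 nodes, M=7 members, R=3 reactions → 2N=10, M+R=10
member 0 (0-1): L=4.1574, (cx,cy)=(0.3738,0.9275)
member 1 (0-2): L=2.7970, (cx,cy)=(1.0000,0.0000)
member 2 (1-2): L=4.0514, (cx,cy)=(0.3068,-0.9518)
member 3 (1-3): L=2.5569, (cx,cy)=(0.9864,-0.1647)
member 4 (2-3): L=3.6654, (cx,cy)=(0.3489,0.9371)
member 5 (2-4): L=2.7030, (cx,cy)=(1.0000,0.0000)
member 6 (3-4): L=3.7185, (cx,cy)=(0.3830,-0.9238)
solve A·x = −loads:
  F[0-1] = -1221.4257 N (compression)
  F[0-2] = -1179.5874 N (compression)
  F[1-2] = +1342.6164 N (tension)
  F[1-3] = -880.5056 N (compression)
  F[2-3] = +1096.2082 N (tension)
  F[2-4] = +485.9773 N (tension)
  F[3-4] = -1269.0245 N (compression)
  Rx@0 = +1636.1500 N
  Ry@0 = +1132.8863 N
  Ry@4 = +1172.2837 N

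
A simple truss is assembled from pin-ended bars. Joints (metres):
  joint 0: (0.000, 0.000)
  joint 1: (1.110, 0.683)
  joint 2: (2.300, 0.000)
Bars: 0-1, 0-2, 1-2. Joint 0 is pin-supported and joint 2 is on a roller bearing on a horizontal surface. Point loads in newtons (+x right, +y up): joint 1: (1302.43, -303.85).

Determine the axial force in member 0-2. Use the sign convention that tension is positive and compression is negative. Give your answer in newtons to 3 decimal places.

N=3 nodes, M=3 members, R=3 reactions → 2N=6, M+R=6
member 0 (0-1): L=1.3033, (cx,cy)=(0.8517,0.5241)
member 1 (0-2): L=2.3000, (cx,cy)=(1.0000,0.0000)
member 2 (1-2): L=1.3721, (cx,cy)=(0.8673,-0.4978)
solve A·x = −loads:
  F[0-1] = +438.0378 N (tension)
  F[0-2] = +929.3599 N (tension)
  F[1-2] = -1071.5557 N (compression)
  Rx@0 = -1302.4300 N
  Ry@0 = -229.5557 N
  Ry@2 = +533.4057 N

929.360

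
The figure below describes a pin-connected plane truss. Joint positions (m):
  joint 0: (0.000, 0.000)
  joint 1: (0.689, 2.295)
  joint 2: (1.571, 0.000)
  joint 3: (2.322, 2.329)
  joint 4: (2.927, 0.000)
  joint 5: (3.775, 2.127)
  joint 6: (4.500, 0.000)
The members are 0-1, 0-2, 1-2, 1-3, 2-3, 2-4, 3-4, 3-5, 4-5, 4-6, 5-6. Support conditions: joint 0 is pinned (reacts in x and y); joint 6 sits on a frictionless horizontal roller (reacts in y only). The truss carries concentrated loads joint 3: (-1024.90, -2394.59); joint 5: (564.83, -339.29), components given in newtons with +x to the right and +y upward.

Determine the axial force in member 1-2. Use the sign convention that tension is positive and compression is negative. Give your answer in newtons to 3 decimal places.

1560.064

N=7 nodes, M=11 members, R=3 reactions → 2N=14, M+R=14
member 0 (0-1): L=2.3962, (cx,cy)=(0.2875,0.9578)
member 1 (0-2): L=1.5710, (cx,cy)=(1.0000,0.0000)
member 2 (1-2): L=2.4586, (cx,cy)=(0.3587,-0.9334)
member 3 (1-3): L=1.6334, (cx,cy)=(0.9998,0.0208)
member 4 (2-3): L=2.4471, (cx,cy)=(0.3069,0.9517)
member 5 (2-4): L=1.3560, (cx,cy)=(1.0000,0.0000)
member 6 (3-4): L=2.4063, (cx,cy)=(0.2514,-0.9679)
member 7 (3-5): L=1.4670, (cx,cy)=(0.9905,-0.1377)
member 8 (4-5): L=2.2898, (cx,cy)=(0.3703,0.9289)
member 9 (4-6): L=1.5730, (cx,cy)=(1.0000,0.0000)
member 10 (5-6): L=2.2472, (cx,cy)=(0.3226,-0.9465)
solve A·x = −loads:
  F[0-1] = -1542.2420 N (compression)
  F[0-2] = -16.6148 N (compression)
  F[1-2] = +1560.0641 N (tension)
  F[1-3] = -1003.3203 N (compression)
  F[2-3] = -1530.0619 N (compression)
  F[2-4] = +1012.6017 N (tension)
  F[3-4] = -916.7185 N (compression)
  F[3-5] = -219.3768 N (compression)
  F[4-5] = +955.1868 N (tension)
  F[4-6] = +428.3767 N (tension)
  F[5-6] = -1327.7704 N (compression)
  Rx@0 = +460.0700 N
  Ry@0 = +1477.1113 N
  Ry@6 = +1256.7687 N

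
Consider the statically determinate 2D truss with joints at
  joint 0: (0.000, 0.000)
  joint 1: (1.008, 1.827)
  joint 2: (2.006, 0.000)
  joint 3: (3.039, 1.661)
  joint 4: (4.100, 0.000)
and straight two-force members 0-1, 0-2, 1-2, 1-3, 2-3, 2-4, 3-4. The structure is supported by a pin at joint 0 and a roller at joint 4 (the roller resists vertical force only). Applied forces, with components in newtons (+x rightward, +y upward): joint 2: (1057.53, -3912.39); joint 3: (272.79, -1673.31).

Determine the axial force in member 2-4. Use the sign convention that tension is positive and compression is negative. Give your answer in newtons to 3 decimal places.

2085.597

N=5 nodes, M=7 members, R=3 reactions → 2N=10, M+R=10
member 0 (0-1): L=2.0866, (cx,cy)=(0.4831,0.8756)
member 1 (0-2): L=2.0060, (cx,cy)=(1.0000,0.0000)
member 2 (1-2): L=2.0818, (cx,cy)=(0.4794,-0.8776)
member 3 (1-3): L=2.0378, (cx,cy)=(0.9967,-0.0815)
member 4 (2-3): L=1.9560, (cx,cy)=(0.5281,0.8492)
member 5 (2-4): L=2.0940, (cx,cy)=(1.0000,0.0000)
member 6 (3-4): L=1.9709, (cx,cy)=(0.5383,-0.8427)
solve A·x = −loads:
  F[0-1] = -2650.4654 N (compression)
  F[0-2] = +2610.6998 N (tension)
  F[1-2] = +2892.7495 N (tension)
  F[1-3] = -2676.0303 N (compression)
  F[2-3] = +1617.6997 N (tension)
  F[2-4] = +2085.5974 N (tension)
  F[3-4] = -3874.2764 N (compression)
  Rx@0 = -1330.3200 N
  Ry@0 = +2320.6884 N
  Ry@4 = +3265.0116 N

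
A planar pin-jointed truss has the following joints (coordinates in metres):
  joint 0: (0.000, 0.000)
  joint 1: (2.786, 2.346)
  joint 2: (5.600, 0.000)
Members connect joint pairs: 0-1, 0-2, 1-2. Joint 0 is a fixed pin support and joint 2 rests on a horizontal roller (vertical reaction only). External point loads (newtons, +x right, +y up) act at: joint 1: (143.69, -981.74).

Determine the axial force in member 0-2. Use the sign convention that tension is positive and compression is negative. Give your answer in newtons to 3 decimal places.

658.053

N=3 nodes, M=3 members, R=3 reactions → 2N=6, M+R=6
member 0 (0-1): L=3.6422, (cx,cy)=(0.7649,0.6441)
member 1 (0-2): L=5.6000, (cx,cy)=(1.0000,0.0000)
member 2 (1-2): L=3.6636, (cx,cy)=(0.7681,-0.6403)
solve A·x = −loads:
  F[0-1] = -672.4357 N (compression)
  F[0-2] = +658.0532 N (tension)
  F[1-2] = -856.7430 N (compression)
  Rx@0 = -143.6900 N
  Ry@0 = +433.1285 N
  Ry@2 = +548.6115 N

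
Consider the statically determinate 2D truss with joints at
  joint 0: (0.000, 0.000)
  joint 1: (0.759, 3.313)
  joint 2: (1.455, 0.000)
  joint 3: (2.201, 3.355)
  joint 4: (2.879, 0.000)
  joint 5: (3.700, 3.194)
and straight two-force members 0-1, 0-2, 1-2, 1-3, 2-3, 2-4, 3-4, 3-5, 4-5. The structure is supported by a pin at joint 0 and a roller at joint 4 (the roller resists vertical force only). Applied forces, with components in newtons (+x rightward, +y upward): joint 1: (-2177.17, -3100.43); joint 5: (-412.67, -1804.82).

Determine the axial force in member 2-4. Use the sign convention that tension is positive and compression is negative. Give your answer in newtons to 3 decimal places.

-791.091

N=6 nodes, M=9 members, R=3 reactions → 2N=12, M+R=12
member 0 (0-1): L=3.3988, (cx,cy)=(0.2233,0.9747)
member 1 (0-2): L=1.4550, (cx,cy)=(1.0000,0.0000)
member 2 (1-2): L=3.3853, (cx,cy)=(0.2056,-0.9786)
member 3 (1-3): L=1.4426, (cx,cy)=(0.9996,0.0291)
member 4 (2-3): L=3.4369, (cx,cy)=(0.2171,0.9762)
member 5 (2-4): L=1.4240, (cx,cy)=(1.0000,0.0000)
member 6 (3-4): L=3.4228, (cx,cy)=(0.1981,-0.9802)
member 7 (3-5): L=1.5076, (cx,cy)=(0.9943,-0.1068)
member 8 (4-5): L=3.2978, (cx,cy)=(0.2490,0.9685)
solve A·x = −loads:
  F[0-1] = -4854.1507 N (compression)
  F[0-2] = -1505.8494 N (compression)
  F[1-2] = +1688.9455 N (tension)
  F[1-3] = +746.2594 N (tension)
  F[2-3] = -1693.2325 N (compression)
  F[2-4] = -791.0907 N (compression)
  F[3-4] = +1658.6477 N (tension)
  F[3-5] = +50.1590 N (tension)
  F[4-5] = -1857.9596 N (compression)
  Rx@0 = +2589.8400 N
  Ry@0 = +4731.5688 N
  Ry@4 = +173.6812 N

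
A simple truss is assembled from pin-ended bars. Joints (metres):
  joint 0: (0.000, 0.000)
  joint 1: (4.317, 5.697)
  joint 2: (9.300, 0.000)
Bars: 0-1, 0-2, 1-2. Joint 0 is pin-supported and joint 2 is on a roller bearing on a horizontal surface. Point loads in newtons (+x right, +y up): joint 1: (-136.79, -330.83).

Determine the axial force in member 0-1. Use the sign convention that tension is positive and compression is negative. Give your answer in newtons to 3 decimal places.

-327.540

N=3 nodes, M=3 members, R=3 reactions → 2N=6, M+R=6
member 0 (0-1): L=7.1479, (cx,cy)=(0.6040,0.7970)
member 1 (0-2): L=9.3000, (cx,cy)=(1.0000,0.0000)
member 2 (1-2): L=7.5688, (cx,cy)=(0.6584,-0.7527)
solve A·x = −loads:
  F[0-1] = -327.5403 N (compression)
  F[0-2] = +61.0295 N (tension)
  F[1-2] = -92.6987 N (compression)
  Rx@0 = +136.7900 N
  Ry@0 = +261.0558 N
  Ry@2 = +69.7742 N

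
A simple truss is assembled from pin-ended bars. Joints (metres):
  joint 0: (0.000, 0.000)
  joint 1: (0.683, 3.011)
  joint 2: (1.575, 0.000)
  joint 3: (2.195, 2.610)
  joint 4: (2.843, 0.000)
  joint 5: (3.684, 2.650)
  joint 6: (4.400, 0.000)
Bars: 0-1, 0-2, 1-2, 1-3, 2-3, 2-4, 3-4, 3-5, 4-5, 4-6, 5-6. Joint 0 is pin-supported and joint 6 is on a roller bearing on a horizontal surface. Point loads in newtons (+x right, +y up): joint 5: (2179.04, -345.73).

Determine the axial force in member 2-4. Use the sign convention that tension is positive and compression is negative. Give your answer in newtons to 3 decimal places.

1122.651

N=7 nodes, M=11 members, R=3 reactions → 2N=14, M+R=14
member 0 (0-1): L=3.0875, (cx,cy)=(0.2212,0.9752)
member 1 (0-2): L=1.5750, (cx,cy)=(1.0000,0.0000)
member 2 (1-2): L=3.1403, (cx,cy)=(0.2840,-0.9588)
member 3 (1-3): L=1.5643, (cx,cy)=(0.9666,-0.2563)
member 4 (2-3): L=2.6826, (cx,cy)=(0.2311,0.9729)
member 5 (2-4): L=1.2680, (cx,cy)=(1.0000,0.0000)
member 6 (3-4): L=2.6892, (cx,cy)=(0.2410,-0.9705)
member 7 (3-5): L=1.4895, (cx,cy)=(0.9996,0.0269)
member 8 (4-5): L=2.7802, (cx,cy)=(0.3025,0.9532)
member 9 (4-6): L=1.5570, (cx,cy)=(1.0000,0.0000)
member 10 (5-6): L=2.7450, (cx,cy)=(0.2608,-0.9654)
solve A·x = −loads:
  F[0-1] = +1288.0275 N (tension)
  F[0-2] = +1894.1089 N (tension)
  F[1-2] = -1507.3180 N (compression)
  F[1-3] = +737.7291 N (tension)
  F[2-3] = +1485.4500 N (tension)
  F[2-4] = +1122.6507 N (tension)
  F[3-4] = -1256.6306 N (compression)
  F[3-5] = +1359.6779 N (tension)
  F[4-5] = +1279.5478 N (tension)
  F[4-6] = +432.8008 N (tension)
  F[5-6] = -1659.2858 N (compression)
  Rx@0 = -2179.0400 N
  Ry@0 = -1256.1167 N
  Ry@6 = +1601.8467 N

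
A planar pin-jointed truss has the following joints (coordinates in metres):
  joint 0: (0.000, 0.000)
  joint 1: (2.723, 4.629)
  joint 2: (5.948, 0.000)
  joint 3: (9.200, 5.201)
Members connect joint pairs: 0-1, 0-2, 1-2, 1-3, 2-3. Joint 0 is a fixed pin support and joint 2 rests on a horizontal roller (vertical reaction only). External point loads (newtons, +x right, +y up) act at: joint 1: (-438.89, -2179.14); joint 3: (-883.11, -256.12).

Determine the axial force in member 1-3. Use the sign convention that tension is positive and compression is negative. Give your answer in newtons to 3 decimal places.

N=4 nodes, M=5 members, R=3 reactions → 2N=8, M+R=8
member 0 (0-1): L=5.3705, (cx,cy)=(0.5070,0.8619)
member 1 (0-2): L=5.9480, (cx,cy)=(1.0000,0.0000)
member 2 (1-2): L=5.6417, (cx,cy)=(0.5716,-0.8205)
member 3 (1-3): L=6.5022, (cx,cy)=(0.9961,0.0880)
member 4 (2-3): L=6.1340, (cx,cy)=(0.5302,0.8479)
solve A·x = −loads:
  F[0-1] = -2500.5092 N (compression)
  F[0-2] = -54.1712 N (compression)
  F[1-2] = -111.4634 N (compression)
  F[1-3] = -768.2000 N (compression)
  F[2-3] = -222.3634 N (compression)
  Rx@0 = +1322.0000 N
  Ry@0 = +2155.2625 N
  Ry@2 = +279.9975 N

-768.200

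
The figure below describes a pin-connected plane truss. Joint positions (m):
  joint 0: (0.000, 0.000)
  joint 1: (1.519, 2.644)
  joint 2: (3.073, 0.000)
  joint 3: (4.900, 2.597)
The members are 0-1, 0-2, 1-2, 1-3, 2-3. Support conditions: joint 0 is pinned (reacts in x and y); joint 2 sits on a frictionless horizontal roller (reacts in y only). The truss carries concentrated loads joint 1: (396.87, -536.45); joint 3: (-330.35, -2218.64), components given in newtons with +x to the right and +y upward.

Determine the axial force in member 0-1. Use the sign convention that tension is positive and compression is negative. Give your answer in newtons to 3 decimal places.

1280.214

N=4 nodes, M=5 members, R=3 reactions → 2N=8, M+R=8
member 0 (0-1): L=3.0493, (cx,cy)=(0.4982,0.8671)
member 1 (0-2): L=3.0730, (cx,cy)=(1.0000,0.0000)
member 2 (1-2): L=3.0669, (cx,cy)=(0.5067,-0.8621)
member 3 (1-3): L=3.3813, (cx,cy)=(0.9999,-0.0139)
member 4 (2-3): L=3.1753, (cx,cy)=(0.5754,0.8179)
solve A·x = −loads:
  F[0-1] = +1280.2135 N (tension)
  F[0-2] = -571.2193 N (compression)
  F[1-2] = -1929.4914 N (compression)
  F[1-3] = +1218.6730 N (tension)
  F[2-3] = -2691.9497 N (compression)
  Rx@0 = -66.5200 N
  Ry@0 = -1110.0610 N
  Ry@2 = +3865.1510 N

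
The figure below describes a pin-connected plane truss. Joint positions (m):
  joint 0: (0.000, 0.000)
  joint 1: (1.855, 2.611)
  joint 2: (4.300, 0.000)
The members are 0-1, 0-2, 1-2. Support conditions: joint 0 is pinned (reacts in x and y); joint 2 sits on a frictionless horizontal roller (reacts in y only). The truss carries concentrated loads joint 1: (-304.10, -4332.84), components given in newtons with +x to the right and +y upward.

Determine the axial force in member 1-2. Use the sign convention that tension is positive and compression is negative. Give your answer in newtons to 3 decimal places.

N=3 nodes, M=3 members, R=3 reactions → 2N=6, M+R=6
member 0 (0-1): L=3.2029, (cx,cy)=(0.5792,0.8152)
member 1 (0-2): L=4.3000, (cx,cy)=(1.0000,0.0000)
member 2 (1-2): L=3.5771, (cx,cy)=(0.6835,-0.7299)
solve A·x = −loads:
  F[0-1] = -3248.6516 N (compression)
  F[0-2] = +1577.4180 N (tension)
  F[1-2] = -2307.7775 N (compression)
  Rx@0 = +304.1000 N
  Ry@0 = +2648.3253 N
  Ry@2 = +1684.5147 N

-2307.778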